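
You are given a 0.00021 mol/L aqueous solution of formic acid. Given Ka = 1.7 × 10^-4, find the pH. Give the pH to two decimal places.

HCOOH ⇌ HCOO- + H+
From the ICE table, Ka = x²/(0.00021 − x) = 1.7 × 10^-4.
x is not negligible relative to C₀; solve x² + 0.00017·x − 3.57e-08 = 0.
x = [−0.00017 + √(0.00017² + 1.43e-07)]/2 = 1.22 × 10^-4 M
pH = −log(1.22 × 10^-4) = 3.91

pH = 3.91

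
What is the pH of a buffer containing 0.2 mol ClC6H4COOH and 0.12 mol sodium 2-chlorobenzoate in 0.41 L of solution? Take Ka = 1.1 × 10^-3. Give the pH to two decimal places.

pKa = −log(1.1 × 10^-3) = 2.959
Henderson–Hasselbalch: pH = pKa + log([ClC6H4COO-]/[ClC6H4COOH]) = 2.959 + log(0.12/0.2)
pH = 2.959 + (-0.222) = 2.74

pH = 2.74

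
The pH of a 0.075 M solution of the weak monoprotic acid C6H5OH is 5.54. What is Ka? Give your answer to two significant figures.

Ka = 1.1 × 10^-10

[H+] = 10^(-5.54) = 2.88 × 10^-6 M
At equilibrium [HA] = 0.075 − 2.88 × 10^-6 = 7.50 × 10^-2 M
Ka = [H+][A-]/[HA] = (2.88 × 10^-6)² / 7.50 × 10^-2 = 1.1 × 10^-10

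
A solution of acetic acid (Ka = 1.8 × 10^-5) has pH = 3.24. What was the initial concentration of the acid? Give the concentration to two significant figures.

C₀ = 1.9 × 10^-2 M

[H+] = 10^(-3.24) = 5.75 × 10^-4 M = x
Ka = x²/(C₀ − x) ⇒ C₀ = x + x²/Ka
C₀ = 5.75 × 10^-4 + (5.75 × 10^-4)²/(1.8 × 10^-5) = 1.89 × 10^-2 M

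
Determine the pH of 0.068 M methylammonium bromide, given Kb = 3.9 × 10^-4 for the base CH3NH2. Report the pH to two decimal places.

pH = 5.88

CH3NH3+ is the conjugate acid of the weak base CH3NH2.
Ka = Kw/Kb = 1.0×10^-14 / 3.9 × 10^-4 = 2.56 × 10^-11
Let x = [H+] at equilibrium. Ka = x²/(0.068 − x).
Since Ka ≪ C₀, x ≈ √(Ka·C₀) = 1.32 × 10^-6 M.
pH = −log[H+] = −log(1.32 × 10^-6) = 5.88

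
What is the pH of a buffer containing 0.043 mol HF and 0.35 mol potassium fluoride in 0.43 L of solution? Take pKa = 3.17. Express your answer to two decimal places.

pH = pKa + log([A⁻]/[HA]) = 3.17 + log(0.35/0.043)
pH = 3.17 + (+0.911) = 4.08

pH = 4.08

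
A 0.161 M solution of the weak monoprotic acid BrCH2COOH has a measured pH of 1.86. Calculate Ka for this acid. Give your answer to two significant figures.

[H+] = 10^(-1.86) = 1.38 × 10^-2 M
At equilibrium [HA] = 0.161 − 1.38 × 10^-2 = 1.47 × 10^-1 M
Ka = [H+][A-]/[HA] = (1.38 × 10^-2)² / 1.47 × 10^-1 = 1.3 × 10^-3

Ka = 1.3 × 10^-3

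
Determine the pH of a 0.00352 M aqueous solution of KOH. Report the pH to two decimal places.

KOH is a strong base; [OH-] = 0.00352 M.
pOH = -log(0.00352) = 2.45
pH = 14.00 - 2.45 = 11.55

pH = 11.55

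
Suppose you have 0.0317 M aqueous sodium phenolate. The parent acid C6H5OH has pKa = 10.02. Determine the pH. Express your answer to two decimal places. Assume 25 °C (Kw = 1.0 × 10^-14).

pH = 11.25

C6H5O- is the conjugate base of the weak acid C6H5OH.
Ka = 10^(−10.02) = 9.55 × 10^-11
Kb = Kw/Ka = 1.0×10^-14 / 9.55 × 10^-11 = 1.05 × 10^-4
Kb = [OH-]²/(0.0317 − [OH-]) = 1.05 × 10^-4
[OH-] is not negligible relative to C₀; solve [OH-]² + 0.000105·[OH-] − 3.33e-06 = 0.
[OH-] = [−0.000105 + √(0.000105² + 1.33e-05)]/2 = 1.77 × 10^-3 M
pOH = 2.75, so pH = 14.00 − pOH = 11.25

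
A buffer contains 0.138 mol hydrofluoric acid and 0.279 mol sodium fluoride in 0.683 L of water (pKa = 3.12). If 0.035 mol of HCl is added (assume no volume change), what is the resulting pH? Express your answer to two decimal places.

pH = 3.27

After neutralization: n(HF) = 0.173 mol, n(F-) = 0.244 mol.
pH = pKa + log([A⁻]/[HA]) = 3.12 + log(0.244/0.173) = 3.12 +0.149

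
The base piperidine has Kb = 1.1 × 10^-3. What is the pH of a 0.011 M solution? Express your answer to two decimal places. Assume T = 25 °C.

C5H10NH + H2O ⇌ C5H10NH2+ + OH-
Kb = [OH-]²/(0.011 − [OH-]) = 1.1 × 10^-3
Here C₀/Kb ≈ 10, so the small-[OH-] approximation fails. Use the quadratic:
[OH-] = (−Kb + √(Kb² + 4·Kb·C₀))/2 = 2.97 × 10^-3 M
pOH = 2.53, so pH = 14.00 − pOH = 11.47

pH = 11.47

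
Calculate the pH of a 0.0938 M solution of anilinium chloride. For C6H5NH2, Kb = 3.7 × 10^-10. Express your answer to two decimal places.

C6H5NH3+ is the conjugate acid of the weak base C6H5NH2.
Ka = Kw/Kb = 1.0×10^-14 / 3.7 × 10^-10 = 2.70 × 10^-5
From the ICE table, Ka = x²/(0.0938 − x) = 2.70 × 10^-5.
Assume x ≪ 0.0938: x ≈ √(2.70 × 10^-5 × 0.0938) = 1.59 × 10^-3 M
(x/C₀ = 1.7% < 5%, so the approximation holds.)
pH = −log(1.59 × 10^-3) = 2.80

pH = 2.80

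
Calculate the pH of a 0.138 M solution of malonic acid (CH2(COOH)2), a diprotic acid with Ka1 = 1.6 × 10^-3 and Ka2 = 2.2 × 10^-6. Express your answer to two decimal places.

pH = 1.85

Ka1 ≫ Ka2, so treat the first dissociation as the only significant source of H+.
Ka1 = x²/(0.138 − x) = 1.6 × 10^-3
Solving the quadratic: x = (−Ka1 + √(Ka1² + 4·Ka1·C₀))/2 = 1.41 × 10^-2 M
pH = −log(1.41 × 10^-2) = 1.85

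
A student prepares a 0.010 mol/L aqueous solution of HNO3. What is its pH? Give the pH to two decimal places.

HNO3 is a strong acid and dissociates completely, so [H+] = 0.010 M.
pH = -log(0.01) = 2.00

pH = 2.00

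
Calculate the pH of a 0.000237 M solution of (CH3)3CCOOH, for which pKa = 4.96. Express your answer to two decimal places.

pH = 4.34

(CH3)3CCOOH ⇌ (CH3)3CCOO- + H+
Ka = 10^(−4.96) = 1.10 × 10^-5
From the ICE table, Ka = x²/(0.000237 − x) = 1.10 × 10^-5.
Here C₀/Ka ≈ 21.5, so the small-x approximation fails. Use the quadratic:
x = (−Ka + √(Ka² + 4·Ka·C₀))/2 = 4.59 × 10^-5 M
pH = −log(4.59 × 10^-5) = 4.34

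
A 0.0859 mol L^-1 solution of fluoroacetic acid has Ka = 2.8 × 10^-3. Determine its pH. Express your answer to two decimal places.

pH = 1.85

FCH2COOH ⇌ FCH2COO- + H+
Let x = [H+] at equilibrium. Ka = x²/(0.0859 − x).
The 5% rule fails; solving x² + Ka·x − Ka·C₀ = 0 exactly:
x = (−Ka + √(Ka² + 4·Ka·C₀))/2 = 1.42 × 10^-2 M
pH = −log[H+] = −log(1.42 × 10^-2) = 1.85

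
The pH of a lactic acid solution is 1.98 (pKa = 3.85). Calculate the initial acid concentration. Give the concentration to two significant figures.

C₀ = 7.9 × 10^-1 M

[H+] = 10^(-1.98) = 1.05 × 10^-2 M = x
Ka = 10^(−3.85) = 1.41 × 10^-4
Ka = x²/(C₀ − x) ⇒ C₀ = x + x²/Ka
C₀ = 1.05 × 10^-2 + (1.05 × 10^-2)²/(1.41 × 10^-4) = 7.92 × 10^-1 M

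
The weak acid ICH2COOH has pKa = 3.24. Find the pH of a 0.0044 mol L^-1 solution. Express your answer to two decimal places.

ICH2COOH ⇌ ICH2COO- + H+
Ka = 10^(−3.24) = 5.75 × 10^-4
Ka = x²/(0.0044 − x) = 5.75 × 10^-4
x is not negligible relative to C₀; solve x² + 0.000575·x − 2.53e-06 = 0.
x = [−0.000575 + √(0.000575² + 1.01e-05)]/2 = 1.33 × 10^-3 M
pH = −log(1.33 × 10^-3) = 2.88

pH = 2.88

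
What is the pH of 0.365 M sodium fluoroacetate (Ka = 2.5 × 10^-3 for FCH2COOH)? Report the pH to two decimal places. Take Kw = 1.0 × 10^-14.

pH = 8.08

FCH2COO- is the conjugate base of the weak acid FCH2COOH.
Kb = Kw/Ka = 1.0×10^-14 / 2.5 × 10^-3 = 4.00 × 10^-12
From the ICE table, Kb = [OH-]²/(0.365 − [OH-]) = 4.00 × 10^-12.
Since Kb ≪ C₀, [OH-] ≈ √(Kb·C₀) = 1.21 × 10^-6 M.
Check: 0.00033% ionized — well under 5%, approximation valid.
pOH = −log(1.21 × 10^-6) = 5.92; pH = 14.00 − 5.92 = 8.08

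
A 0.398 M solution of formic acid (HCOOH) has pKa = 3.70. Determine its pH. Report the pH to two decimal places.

HCOOH ⇌ HCOO- + H+
Ka = 10^(−3.70) = 2.00 × 10^-4
From the ICE table, Ka = [H+]²/(0.398 − [H+]) = 2.00 × 10^-4.
Assume [H+] ≪ 0.398: [H+] ≈ √(2.00 × 10^-4 × 0.398) = 8.92 × 10^-3 M
([H+]/C₀ = 2.2% < 5%, so the approximation holds.)
pH = −log[H+] = −log(8.92 × 10^-3) = 2.05

pH = 2.05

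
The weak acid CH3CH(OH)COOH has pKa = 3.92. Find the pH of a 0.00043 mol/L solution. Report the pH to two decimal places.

CH3CH(OH)COOH ⇌ CH3CH(OH)COO- + H+
Ka = 10^(−3.92) = 1.20 × 10^-4
From the ICE table, Ka = x²/(0.00043 − x) = 1.20 × 10^-4.
The 5% rule fails; solving x² + Ka·x − Ka·C₀ = 0 exactly:
x = (−Ka + √(Ka² + 4·Ka·C₀))/2 = 1.75 × 10^-4 M
pH = −log(1.75 × 10^-4) = 3.76

pH = 3.76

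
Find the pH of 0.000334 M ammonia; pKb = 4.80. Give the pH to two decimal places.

pH = 9.81

NH3 + H2O ⇌ NH4+ + OH-
Kb = 10^(−4.80) = 1.58 × 10^-5
Let x = [OH-] at equilibrium. Kb = x²/(0.000334 − x).
The 5% rule fails; solving x² + Kb·x − Kb·C₀ = 0 exactly:
x = (−Kb + √(Kb² + 4·Kb·C₀))/2 = 6.52 × 10^-5 M
pOH = 4.19, so pH = 14.00 − pOH = 9.81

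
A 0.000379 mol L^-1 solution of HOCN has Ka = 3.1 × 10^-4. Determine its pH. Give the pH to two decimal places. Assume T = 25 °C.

pH = 3.66

HOCN ⇌ OCN- + H+
Ka = x²/(0.000379 − x) = 3.1 × 10^-4
Here C₀/Ka ≈ 1.22, so the small-x approximation fails. Use the quadratic:
x = (−Ka + √(Ka² + 4·Ka·C₀))/2 = 2.21 × 10^-4 M
pH = −log[H+] = −log(2.21 × 10^-4) = 3.66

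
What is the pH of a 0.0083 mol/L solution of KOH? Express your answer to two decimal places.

pH = 11.92

KOH is a strong base; [OH-] = 0.0083 M.
pOH = -log(0.0083) = 2.08
pH = 14.00 - 2.08 = 11.92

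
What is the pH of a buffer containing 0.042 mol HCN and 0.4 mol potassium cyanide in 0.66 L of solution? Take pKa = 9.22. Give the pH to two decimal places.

pH = pKa + log([A⁻]/[HA]) = 9.22 + log(0.4/0.042)
pH = 9.22 + (+0.979) = 10.20

pH = 10.20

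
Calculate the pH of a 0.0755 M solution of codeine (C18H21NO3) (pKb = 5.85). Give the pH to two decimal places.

pH = 10.51

C18H21NO3 + H2O ⇌ C18H22NO3+ + OH-
Kb = 10^(−5.85) = 1.41 × 10^-6
Kb = x²/(0.0755 − x) = 1.41 × 10^-6
Since Kb ≪ C₀, x ≈ √(Kb·C₀) = 3.26 × 10^-4 M.
(x/C₀ = 0.43% < 5%, so the approximation holds.)
pOH = −log(3.26 × 10^-4) = 3.49; pH = 14.00 − 3.49 = 10.51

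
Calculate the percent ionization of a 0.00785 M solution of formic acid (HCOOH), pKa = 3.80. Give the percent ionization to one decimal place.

HCOOH ⇌ HCOO- + H+; let x = [H+] at equilibrium.
Ka = 10^(−3.80) = 1.58 × 10^-4
Ka = x²/(C₀ − x); solving the quadratic gives x = 1.04 × 10^-3 M.
Fraction ionized = 1.04 × 10^-3 / 0.00785 = 0.1325 → 13.2%

13.2%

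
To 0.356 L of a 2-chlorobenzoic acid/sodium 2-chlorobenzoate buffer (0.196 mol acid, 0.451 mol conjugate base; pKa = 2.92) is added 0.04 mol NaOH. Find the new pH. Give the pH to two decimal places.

pH = 3.42

OH- converts ClC6H4COOH to ClC6H4COO-: ClC6H4COOH → 0.156 mol, ClC6H4COO- → 0.491 mol.
Henderson–Hasselbalch with mole ratio 0.491/0.156: pH = 2.92 + (+0.498)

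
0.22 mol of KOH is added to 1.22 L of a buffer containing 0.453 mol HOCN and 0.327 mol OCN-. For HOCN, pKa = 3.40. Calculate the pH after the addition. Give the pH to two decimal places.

pH = 3.77

After neutralization: n(HOCN) = 0.233 mol, n(OCN-) = 0.547 mol.
pH = pKa + log([A⁻]/[HA]) = 3.40 + log(0.547/0.233) = 3.40 +0.371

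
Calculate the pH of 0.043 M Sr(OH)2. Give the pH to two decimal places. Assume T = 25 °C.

pH = 12.93

Sr(OH)2 is a strong base (each formula unit releases 2 OH-); [OH-] = 0.086 M.
pOH = -log(0.086) = 1.07
pH = 14.00 - 1.07 = 12.93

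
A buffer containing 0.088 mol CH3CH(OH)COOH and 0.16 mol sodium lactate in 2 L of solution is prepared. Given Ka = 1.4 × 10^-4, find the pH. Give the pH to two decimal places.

pKa = −log(1.4 × 10^-4) = 3.854
pH = pKa + log([A⁻]/[HA]) = 3.854 + log(0.16/0.088)
pH = 3.854 + (+0.260) = 4.11

pH = 4.11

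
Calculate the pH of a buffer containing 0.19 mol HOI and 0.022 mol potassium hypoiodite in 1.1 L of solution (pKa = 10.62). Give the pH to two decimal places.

Henderson–Hasselbalch: pH = pKa + log([OI-]/[HOI]) = 10.62 + log(0.022/0.19)
pH = 10.62 + (-0.936) = 9.68

pH = 9.68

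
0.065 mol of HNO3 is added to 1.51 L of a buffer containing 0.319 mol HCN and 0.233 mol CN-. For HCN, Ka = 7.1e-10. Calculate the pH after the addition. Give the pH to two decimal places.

After neutralization: n(HCN) = 0.384 mol, n(CN-) = 0.168 mol.
pKa = −log(7.1 × 10^-10) = 9.149
Henderson–Hasselbalch with mole ratio 0.168/0.384: pH = 9.149 + (-0.359)

pH = 8.79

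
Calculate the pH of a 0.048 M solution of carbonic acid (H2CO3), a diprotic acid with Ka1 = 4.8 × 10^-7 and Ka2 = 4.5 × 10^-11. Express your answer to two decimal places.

pH = 3.82

Since Ka1 ≫ Ka2, the first ionization dominates [H+].
Ka1 = x²/(0.048 − x) = 4.8 × 10^-7
x ≈ √(4.8 × 10^-7 × 0.048) = 1.52 × 10^-4 M
pH = −log(1.52 × 10^-4) = 3.82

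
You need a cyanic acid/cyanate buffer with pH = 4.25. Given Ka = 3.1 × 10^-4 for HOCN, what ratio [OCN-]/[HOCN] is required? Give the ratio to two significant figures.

ratio = 5.5

pKa = -log(3.1 × 10^-4) = 3.509
pH = pKa + log(r) ⇒ log(r) = 4.25 − 3.509 = +0.741
r = [OCN-]/[HOCN] = 10^(+0.741) = 5.51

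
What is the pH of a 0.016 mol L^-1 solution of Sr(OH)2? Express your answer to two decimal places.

Sr(OH)2 is a strong base (each formula unit releases 2 OH-); [OH-] = 0.032 M.
pOH = -log(0.032) = 1.49
pH = 14.00 - 1.49 = 12.51

pH = 12.51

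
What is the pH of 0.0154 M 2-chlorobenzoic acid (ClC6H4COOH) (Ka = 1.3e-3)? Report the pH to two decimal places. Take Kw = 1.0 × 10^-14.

pH = 2.41

ClC6H4COOH ⇌ ClC6H4COO- + H+
Let x = [H+] at equilibrium. Ka = x²/(0.0154 − x).
x is not negligible relative to C₀; solve x² + 0.0013·x − 2e-05 = 0.
x = (−Ka + √(Ka² + 4·Ka·C₀))/2 = 3.87 × 10^-3 M
pH = −log[H+] = −log(3.87 × 10^-3) = 2.41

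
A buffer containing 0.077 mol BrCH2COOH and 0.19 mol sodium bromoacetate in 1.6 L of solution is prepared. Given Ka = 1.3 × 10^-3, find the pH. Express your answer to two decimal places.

pKa = −log(1.3 × 10^-3) = 2.886
pH = pKa + log([A⁻]/[HA]) = 2.886 + log(0.19/0.077)
pH = 2.886 + (+0.392) = 3.28

pH = 3.28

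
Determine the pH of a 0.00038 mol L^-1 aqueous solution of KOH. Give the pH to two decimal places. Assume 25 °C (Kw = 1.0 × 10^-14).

KOH is a strong base; [OH-] = 0.00038 M.
pOH = -log(0.00038) = 3.42
pH = 14.00 - 3.42 = 10.58

pH = 10.58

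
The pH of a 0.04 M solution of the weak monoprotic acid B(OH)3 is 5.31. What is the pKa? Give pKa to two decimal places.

[H+] = 10^(-5.31) = 4.90 × 10^-6 M
At equilibrium [HA] = 0.04 − 4.90 × 10^-6 = 4.00 × 10^-2 M
Ka = [H+][A-]/[HA] = (4.90 × 10^-6)² / 4.00 × 10^-2 = 6.00 × 10^-10
pKa = -log(6.00 × 10^-10) = 9.22

pKa = 9.22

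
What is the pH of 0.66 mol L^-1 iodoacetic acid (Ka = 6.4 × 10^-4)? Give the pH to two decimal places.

ICH2COOH ⇌ ICH2COO- + H+
From the ICE table, Ka = x²/(0.66 − x) = 6.4 × 10^-4.
Neglecting x in the denominator: x = √(6.4 × 10^-4 × 0.66) = 2.06 × 10^-2 M
(x/C₀ = 3.1% < 5%, so the approximation holds.)
pH = −log(2.06 × 10^-2) = 1.69

pH = 1.69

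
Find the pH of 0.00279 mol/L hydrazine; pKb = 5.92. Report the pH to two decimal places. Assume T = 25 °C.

N2H4 + H2O ⇌ N2H5+ + OH-
Kb = 10^(−5.92) = 1.20 × 10^-6
From the ICE table, Kb = [OH-]²/(0.00279 − [OH-]) = 1.20 × 10^-6.
Neglecting [OH-] in the denominator: [OH-] = √(1.20 × 10^-6 × 0.00279) = 5.79 × 10^-5 M
pOH = −log(5.79 × 10^-5) = 4.24; pH = 14.00 − 4.24 = 9.76

pH = 9.76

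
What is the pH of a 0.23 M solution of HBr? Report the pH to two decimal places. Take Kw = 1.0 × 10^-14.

pH = 0.64

HBr is a strong acid and dissociates completely, so [H+] = 0.23 M.
pH = -log(0.23) = 0.64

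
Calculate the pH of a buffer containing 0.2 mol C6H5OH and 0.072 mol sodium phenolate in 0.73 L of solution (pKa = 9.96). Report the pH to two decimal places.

Henderson–Hasselbalch: pH = pKa + log([C6H5O-]/[C6H5OH]) = 9.96 + log(0.072/0.2)
pH = 9.96 + (-0.444) = 9.52

pH = 9.52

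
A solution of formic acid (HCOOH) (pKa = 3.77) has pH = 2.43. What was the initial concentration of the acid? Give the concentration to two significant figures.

[H+] = 10^(-2.43) = 3.72 × 10^-3 M = x
Ka = 10^(−3.77) = 1.70 × 10^-4
Ka = x²/(C₀ − x) ⇒ C₀ = x + x²/Ka
C₀ = 3.72 × 10^-3 + (3.72 × 10^-3)²/(1.70 × 10^-4) = 8.51 × 10^-2 M

C₀ = 8.5 × 10^-2 M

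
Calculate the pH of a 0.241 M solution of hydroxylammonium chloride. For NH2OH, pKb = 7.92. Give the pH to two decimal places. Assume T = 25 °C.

pH = 3.35

NH3OH+ is the conjugate acid of the weak base NH2OH.
Kb = 10^(−7.92) = 1.20 × 10^-8
Ka = Kw/Kb = 1.0×10^-14 / 1.20 × 10^-8 = 8.33 × 10^-7
Ka = [H+]²/(0.241 − [H+]) = 8.33 × 10^-7
Assume [H+] ≪ 0.241: [H+] ≈ √(8.33 × 10^-7 × 0.241) = 4.48 × 10^-4 M
pH = −log(4.48 × 10^-4) = 3.35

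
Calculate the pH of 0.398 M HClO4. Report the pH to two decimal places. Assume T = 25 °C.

HClO4 is a strong acid and dissociates completely, so [H+] = 0.398 M.
pH = -log(0.398) = 0.40

pH = 0.40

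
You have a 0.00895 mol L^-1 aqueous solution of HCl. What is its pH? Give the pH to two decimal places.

pH = 2.05

HCl is a strong acid and dissociates completely, so [H+] = 0.00895 M.
pH = -log(0.00895) = 2.05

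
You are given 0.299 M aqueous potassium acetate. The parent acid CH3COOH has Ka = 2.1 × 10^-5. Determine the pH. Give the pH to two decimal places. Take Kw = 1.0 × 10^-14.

CH3COO- is the conjugate base of the weak acid CH3COOH.
Kb = Kw/Ka = 1.0×10^-14 / 2.1 × 10^-5 = 4.76 × 10^-10
Kb = [OH-]²/(0.299 − [OH-]) = 4.76 × 10^-10
Assume [OH-] ≪ 0.299: [OH-] ≈ √(4.76 × 10^-10 × 0.299) = 1.19 × 10^-5 M
pOH = 4.92, so pH = 14.00 − pOH = 9.08

pH = 9.08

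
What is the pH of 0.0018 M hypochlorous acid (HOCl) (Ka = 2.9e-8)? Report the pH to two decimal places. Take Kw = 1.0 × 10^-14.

pH = 5.14

HOCl ⇌ OCl- + H+
Ka = [H+]²/(0.0018 − [H+]) = 2.9 × 10^-8
Since Ka ≪ C₀, [H+] ≈ √(Ka·C₀) = 7.22 × 10^-6 M.
Check: 0.4% ionized — well under 5%, approximation valid.
pH = −log[H+] = −log(7.22 × 10^-6) = 5.14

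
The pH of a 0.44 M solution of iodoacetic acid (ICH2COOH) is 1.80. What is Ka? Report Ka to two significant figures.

Ka = 5.9 × 10^-4

[H+] = 10^(-1.80) = 1.58 × 10^-2 M
At equilibrium [HA] = 0.44 − 1.58 × 10^-2 = 4.24 × 10^-1 M
Ka = [H+][A-]/[HA] = (1.58 × 10^-2)² / 4.24 × 10^-1 = 5.9 × 10^-4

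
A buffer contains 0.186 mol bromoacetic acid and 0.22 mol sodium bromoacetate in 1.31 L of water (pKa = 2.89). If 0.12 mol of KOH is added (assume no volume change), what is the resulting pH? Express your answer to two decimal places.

pH = 3.60

After neutralization: n(BrCH2COOH) = 0.066 mol, n(BrCH2COO-) = 0.34 mol.
pH = pKa + log([A⁻]/[HA]) = 2.89 + log(0.34/0.066) = 2.89 +0.712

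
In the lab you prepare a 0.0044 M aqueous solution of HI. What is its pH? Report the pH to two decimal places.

HI is a strong acid and dissociates completely, so [H+] = 0.0044 M.
pH = -log(0.0044) = 2.36

pH = 2.36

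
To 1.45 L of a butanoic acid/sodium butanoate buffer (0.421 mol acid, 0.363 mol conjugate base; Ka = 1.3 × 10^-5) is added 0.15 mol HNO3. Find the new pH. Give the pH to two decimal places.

pH = 4.46

Added H+ converts CH3(CH2)2COO- to CH3(CH2)2COOH: CH3(CH2)2COOH → 0.571 mol, CH3(CH2)2COO- → 0.213 mol.
pKa = −log(1.3 × 10^-5) = 4.886
pH = pKa + log(n_CH3(CH2)2COO-/n_CH3(CH2)2COOH) = 4.886 + log(0.213/0.571) = 4.886 + (-0.428)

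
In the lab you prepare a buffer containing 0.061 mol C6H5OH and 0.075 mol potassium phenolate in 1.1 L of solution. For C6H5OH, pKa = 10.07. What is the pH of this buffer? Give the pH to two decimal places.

pH = 10.16

Using pH = pKa + log([base]/[acid]) with [base]/[acid] = 0.075/0.061:
pH = 10.07 + (+0.090) = 10.16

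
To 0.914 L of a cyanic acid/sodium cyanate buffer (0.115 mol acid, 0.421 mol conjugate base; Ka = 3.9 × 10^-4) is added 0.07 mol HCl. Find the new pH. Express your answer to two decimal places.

pH = 3.69

After neutralization: n(HOCN) = 0.185 mol, n(OCN-) = 0.351 mol.
pKa = −log(3.9 × 10^-4) = 3.409
pH = pKa + log([A⁻]/[HA]) = 3.409 + log(0.351/0.185) = 3.409 +0.278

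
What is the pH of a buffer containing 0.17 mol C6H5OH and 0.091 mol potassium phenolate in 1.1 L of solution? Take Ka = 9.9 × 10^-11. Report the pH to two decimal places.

pH = 9.73

pKa = −log(9.9 × 10^-11) = 10.004
Henderson–Hasselbalch: pH = pKa + log([C6H5O-]/[C6H5OH]) = 10.004 + log(0.091/0.17)
pH = 10.004 + (-0.271) = 9.73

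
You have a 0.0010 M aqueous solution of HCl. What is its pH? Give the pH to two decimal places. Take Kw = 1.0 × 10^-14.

HCl is a strong acid and dissociates completely, so [H+] = 0.0010 M.
pH = -log(0.001) = 3.00

pH = 3.00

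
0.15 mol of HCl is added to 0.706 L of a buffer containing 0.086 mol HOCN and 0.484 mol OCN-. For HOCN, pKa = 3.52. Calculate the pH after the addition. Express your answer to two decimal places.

pH = 3.67

After neutralization: n(HOCN) = 0.236 mol, n(OCN-) = 0.334 mol.
Henderson–Hasselbalch with mole ratio 0.334/0.236: pH = 3.52 + (+0.151)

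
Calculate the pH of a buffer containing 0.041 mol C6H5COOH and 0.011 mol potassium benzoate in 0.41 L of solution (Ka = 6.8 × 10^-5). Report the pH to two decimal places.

pH = 3.60

pKa = −log(6.8 × 10^-5) = 4.167
Using pH = pKa + log([base]/[acid]) with [base]/[acid] = 0.011/0.041:
pH = 4.167 + (-0.571) = 3.60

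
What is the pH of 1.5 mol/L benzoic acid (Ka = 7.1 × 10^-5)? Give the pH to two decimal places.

C6H5COOH ⇌ C6H5COO- + H+
From the ICE table, Ka = x²/(1.5 − x) = 7.1 × 10^-5.
Since Ka ≪ C₀, x ≈ √(Ka·C₀) = 1.03 × 10^-2 M.
(x/C₀ = 0.69% < 5%, so the approximation holds.)
pH = −log(1.03 × 10^-2) = 1.99

pH = 1.99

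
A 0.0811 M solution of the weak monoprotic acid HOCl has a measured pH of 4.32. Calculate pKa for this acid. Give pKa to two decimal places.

pKa = 7.55

[H+] = 10^(-4.32) = 4.79 × 10^-5 M
At equilibrium [HA] = 0.0811 − 4.79 × 10^-5 = 8.11 × 10^-2 M
Ka = [H+][A-]/[HA] = (4.79 × 10^-5)² / 8.11 × 10^-2 = 2.83 × 10^-8
pKa = -log(2.83 × 10^-8) = 7.55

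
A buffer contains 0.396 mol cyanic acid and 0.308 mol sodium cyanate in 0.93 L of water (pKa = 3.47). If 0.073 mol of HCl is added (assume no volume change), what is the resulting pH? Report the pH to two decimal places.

After neutralization: n(HOCN) = 0.469 mol, n(OCN-) = 0.235 mol.
pH = pKa + log([A⁻]/[HA]) = 3.47 + log(0.235/0.469) = 3.47 -0.300

pH = 3.17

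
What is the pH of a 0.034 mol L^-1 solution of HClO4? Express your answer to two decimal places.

pH = 1.47

HClO4 is a strong acid and dissociates completely, so [H+] = 0.034 M.
pH = -log(0.034) = 1.47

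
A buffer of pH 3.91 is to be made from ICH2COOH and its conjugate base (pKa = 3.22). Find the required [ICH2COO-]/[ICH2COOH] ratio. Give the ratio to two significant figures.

ratio = 4.9

pH = pKa + log(r) ⇒ log(r) = 3.91 − 3.22 = +0.69
r = [ICH2COO-]/[ICH2COOH] = 10^(+0.69) = 4.9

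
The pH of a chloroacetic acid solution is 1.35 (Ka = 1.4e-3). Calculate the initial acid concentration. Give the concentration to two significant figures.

[H+] = 10^(-1.35) = 4.47 × 10^-2 M = x
Ka = x²/(C₀ − x) ⇒ C₀ = x + x²/Ka
C₀ = 4.47 × 10^-2 + (4.47 × 10^-2)²/(1.4 × 10^-3) = 1.47 M

C₀ = 1.5 M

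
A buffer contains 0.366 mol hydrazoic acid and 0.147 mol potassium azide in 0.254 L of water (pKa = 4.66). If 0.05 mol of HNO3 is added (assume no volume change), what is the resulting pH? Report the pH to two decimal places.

After neutralization: n(HN3) = 0.416 mol, n(N3-) = 0.097 mol.
pH = pKa + log(n_N3-/n_HN3) = 4.66 + log(0.097/0.416) = 4.66 + (-0.632)

pH = 4.03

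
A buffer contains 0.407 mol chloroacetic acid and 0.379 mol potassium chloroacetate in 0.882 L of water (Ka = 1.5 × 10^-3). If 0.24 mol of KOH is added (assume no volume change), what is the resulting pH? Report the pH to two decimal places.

pH = 3.39

After neutralization: n(ClCH2COOH) = 0.167 mol, n(ClCH2COO-) = 0.619 mol.
pKa = −log(1.5 × 10^-3) = 2.824
Henderson–Hasselbalch with mole ratio 0.619/0.167: pH = 2.824 + (+0.569)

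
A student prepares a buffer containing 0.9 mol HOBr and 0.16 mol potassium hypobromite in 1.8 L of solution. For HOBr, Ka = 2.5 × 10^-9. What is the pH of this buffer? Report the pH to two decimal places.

pH = 7.85

pKa = −log(2.5 × 10^-9) = 8.602
Henderson–Hasselbalch: pH = pKa + log([OBr-]/[HOBr]) = 8.602 + log(0.16/0.9)
pH = 8.602 + (-0.750) = 7.85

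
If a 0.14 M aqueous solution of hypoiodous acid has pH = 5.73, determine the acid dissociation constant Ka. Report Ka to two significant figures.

[H+] = 10^(-5.73) = 1.86 × 10^-6 M
At equilibrium [HA] = 0.14 − 1.86 × 10^-6 = 1.40 × 10^-1 M
Ka = [H+][A-]/[HA] = (1.86 × 10^-6)² / 1.40 × 10^-1 = 2.5 × 10^-11

Ka = 2.5 × 10^-11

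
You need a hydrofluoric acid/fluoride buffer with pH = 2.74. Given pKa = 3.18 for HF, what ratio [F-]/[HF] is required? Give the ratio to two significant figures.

ratio = 0.36

pH = pKa + log(r) ⇒ log(r) = 2.74 − 3.18 = -0.44
r = [F-]/[HF] = 10^(-0.44) = 0.363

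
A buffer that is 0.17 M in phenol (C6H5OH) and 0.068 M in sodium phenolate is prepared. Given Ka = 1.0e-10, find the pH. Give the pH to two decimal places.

pH = 9.60

pKa = −log(1.0 × 10^-10) = 10.000
pH = pKa + log([A⁻]/[HA]) = 10.000 + log(0.068/0.17)
pH = 10.000 + (-0.398) = 9.60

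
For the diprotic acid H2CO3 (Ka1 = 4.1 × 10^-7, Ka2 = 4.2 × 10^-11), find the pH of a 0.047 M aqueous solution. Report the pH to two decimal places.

pH = 3.86

Ka1 ≫ Ka2, so treat the first dissociation as the only significant source of H+.
Ka1 = x²/(0.047 − x) = 4.1 × 10^-7
x ≈ √(4.1 × 10^-7 × 0.047) = 1.39 × 10^-4 M
pH = −log(1.39 × 10^-4) = 3.86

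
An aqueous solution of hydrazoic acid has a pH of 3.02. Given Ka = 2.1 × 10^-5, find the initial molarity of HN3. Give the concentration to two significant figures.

C₀ = 4.4 × 10^-2 M

[H+] = 10^(-3.02) = 9.55 × 10^-4 M = x
Ka = x²/(C₀ − x) ⇒ C₀ = x + x²/Ka
C₀ = 9.55 × 10^-4 + (9.55 × 10^-4)²/(2.1 × 10^-5) = 4.44 × 10^-2 M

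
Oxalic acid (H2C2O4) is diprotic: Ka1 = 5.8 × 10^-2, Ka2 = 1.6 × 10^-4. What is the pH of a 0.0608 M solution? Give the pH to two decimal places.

pH = 1.43

Since Ka1 ≫ Ka2, the first ionization dominates [H+].
Ka1 = x²/(0.0608 − x) = 5.8 × 10^-2
Solving the quadratic: x = (−Ka1 + √(Ka1² + 4·Ka1·C₀))/2 = 3.71 × 10^-2 M
pH = −log(3.71 × 10^-2) = 1.43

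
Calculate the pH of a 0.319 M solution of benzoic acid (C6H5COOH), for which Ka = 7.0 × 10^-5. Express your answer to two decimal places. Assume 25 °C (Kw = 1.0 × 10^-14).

pH = 2.33

C6H5COOH ⇌ C6H5COO- + H+
Ka = x²/(0.319 − x) = 7.0 × 10^-5
Since Ka ≪ C₀, x ≈ √(Ka·C₀) = 4.73 × 10^-3 M.
pH = −log[H+] = −log(4.73 × 10^-3) = 2.33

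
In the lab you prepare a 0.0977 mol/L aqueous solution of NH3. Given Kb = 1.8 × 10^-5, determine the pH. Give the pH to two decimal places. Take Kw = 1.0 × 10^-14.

NH3 + H2O ⇌ NH4+ + OH-
From the ICE table, Kb = [OH-]²/(0.0977 − [OH-]) = 1.8 × 10^-5.
Neglecting [OH-] in the denominator: [OH-] = √(1.8 × 10^-5 × 0.0977) = 1.33 × 10^-3 M
Check: 1.4% ionized — well under 5%, approximation valid.
pOH = 2.88, so pH = 14.00 − pOH = 11.12

pH = 11.12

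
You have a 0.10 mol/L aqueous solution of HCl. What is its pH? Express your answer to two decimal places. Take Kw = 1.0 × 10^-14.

pH = 1.00

HCl is a strong acid and dissociates completely, so [H+] = 0.10 M.
pH = -log(0.1) = 1.00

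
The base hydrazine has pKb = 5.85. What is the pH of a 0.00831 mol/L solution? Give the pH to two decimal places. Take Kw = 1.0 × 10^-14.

N2H4 + H2O ⇌ N2H5+ + OH-
Kb = 10^(−5.85) = 1.41 × 10^-6
From the ICE table, Kb = x²/(0.00831 − x) = 1.41 × 10^-6.
Since Kb ≪ C₀, x ≈ √(Kb·C₀) = 1.08 × 10^-4 M.
pOH = −log(1.08 × 10^-4) = 3.97; pH = 14.00 − 3.97 = 10.03

pH = 10.03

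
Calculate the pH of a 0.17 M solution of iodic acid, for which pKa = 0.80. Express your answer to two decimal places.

pH = 0.99

HIO3 ⇌ IO3- + H+
Ka = 10^(−0.80) = 1.58 × 10^-1
Ka = x²/(0.17 − x) = 1.58 × 10^-1
The 5% rule fails; solving x² + Ka·x − Ka·C₀ = 0 exactly:
x = (−Ka + √(Ka² + 4·Ka·C₀))/2 = 1.03 × 10^-1 M
pH = −log[H+] = −log(1.03 × 10^-1) = 0.99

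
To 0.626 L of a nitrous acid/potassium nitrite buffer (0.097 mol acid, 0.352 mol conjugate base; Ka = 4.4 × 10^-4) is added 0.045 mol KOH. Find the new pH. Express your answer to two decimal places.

OH- converts HNO2 to NO2-: HNO2 → 0.052 mol, NO2- → 0.397 mol.
pKa = −log(4.4 × 10^-4) = 3.357
pH = pKa + log(n_NO2-/n_HNO2) = 3.357 + log(0.397/0.052) = 3.357 + (+0.883)

pH = 4.24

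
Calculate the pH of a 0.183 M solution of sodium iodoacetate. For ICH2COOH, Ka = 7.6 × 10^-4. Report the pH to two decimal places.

pH = 8.19

ICH2COO- is the conjugate base of the weak acid ICH2COOH.
Kb = Kw/Ka = 1.0×10^-14 / 7.6 × 10^-4 = 1.32 × 10^-11
Let x = [OH-] at equilibrium. Kb = x²/(0.183 − x).
Since Kb ≪ C₀, x ≈ √(Kb·C₀) = 1.55 × 10^-6 M.
pOH = 5.81, so pH = 14.00 − pOH = 8.19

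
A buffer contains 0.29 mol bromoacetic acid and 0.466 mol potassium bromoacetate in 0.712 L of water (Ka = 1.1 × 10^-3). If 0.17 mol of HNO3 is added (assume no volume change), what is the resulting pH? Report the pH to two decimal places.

After neutralization: n(BrCH2COOH) = 0.46 mol, n(BrCH2COO-) = 0.296 mol.
pKa = −log(1.1 × 10^-3) = 2.959
pH = pKa + log([A⁻]/[HA]) = 2.959 + log(0.296/0.46) = 2.959 -0.191

pH = 2.77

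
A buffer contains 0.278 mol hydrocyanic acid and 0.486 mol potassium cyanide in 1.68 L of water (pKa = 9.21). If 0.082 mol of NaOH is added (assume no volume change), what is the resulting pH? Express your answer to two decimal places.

pH = 9.67

After neutralization: n(HCN) = 0.196 mol, n(CN-) = 0.568 mol.
pH = pKa + log(n_CN-/n_HCN) = 9.21 + log(0.568/0.196) = 9.21 + (+0.462)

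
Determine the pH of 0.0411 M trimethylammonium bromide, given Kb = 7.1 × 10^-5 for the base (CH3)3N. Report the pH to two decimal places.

pH = 5.62

(CH3)3NH+ is the conjugate acid of the weak base (CH3)3N.
Ka = Kw/Kb = 1.0×10^-14 / 7.1 × 10^-5 = 1.41 × 10^-10
Ka = [H+]²/(0.0411 − [H+]) = 1.41 × 10^-10
Since Ka ≪ C₀, [H+] ≈ √(Ka·C₀) = 2.41 × 10^-6 M.
Check: 0.0059% ionized — well under 5%, approximation valid.
pH = −log(2.41 × 10^-6) = 5.62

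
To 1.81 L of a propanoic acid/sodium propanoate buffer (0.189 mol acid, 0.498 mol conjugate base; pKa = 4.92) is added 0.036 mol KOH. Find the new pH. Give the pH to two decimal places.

After neutralization: n(CH3CH2COOH) = 0.153 mol, n(CH3CH2COO-) = 0.534 mol.
Henderson–Hasselbalch with mole ratio 0.534/0.153: pH = 4.92 + (+0.543)

pH = 5.46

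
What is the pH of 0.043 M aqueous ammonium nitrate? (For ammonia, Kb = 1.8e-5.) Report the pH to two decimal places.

NH4+ is the conjugate acid of the weak base NH3.
Ka = Kw/Kb = 1.0×10^-14 / 1.8 × 10^-5 = 5.56 × 10^-10
From the ICE table, Ka = [H+]²/(0.043 − [H+]) = 5.56 × 10^-10.
Neglecting [H+] in the denominator: [H+] = √(5.56 × 10^-10 × 0.043) = 4.89 × 10^-6 M
pH = −log(4.89 × 10^-6) = 5.31

pH = 5.31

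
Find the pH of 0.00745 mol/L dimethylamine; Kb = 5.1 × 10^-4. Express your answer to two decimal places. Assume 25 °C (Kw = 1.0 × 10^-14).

(CH3)2NH + H2O ⇌ (CH3)2NH2+ + OH-
Kb = x²/(0.00745 − x) = 5.1 × 10^-4
Here C₀/Kb ≈ 14.6, so the small-x approximation fails. Use the quadratic:
x = [−0.00051 + √(0.00051² + 1.52e-05)]/2 = 1.71 × 10^-3 M
pOH = 2.77, so pH = 14.00 − pOH = 11.23

pH = 11.23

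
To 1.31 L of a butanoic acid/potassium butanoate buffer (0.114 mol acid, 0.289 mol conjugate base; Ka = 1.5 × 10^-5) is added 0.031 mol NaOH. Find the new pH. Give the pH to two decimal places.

pH = 5.41

After neutralization: n(CH3(CH2)2COOH) = 0.083 mol, n(CH3(CH2)2COO-) = 0.32 mol.
pKa = −log(1.5 × 10^-5) = 4.824
pH = pKa + log(n_CH3(CH2)2COO-/n_CH3(CH2)2COOH) = 4.824 + log(0.32/0.083) = 4.824 + (+0.586)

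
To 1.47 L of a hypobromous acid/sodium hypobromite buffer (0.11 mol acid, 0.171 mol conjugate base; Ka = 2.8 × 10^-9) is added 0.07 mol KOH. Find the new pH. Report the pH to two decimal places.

After neutralization: n(HOBr) = 0.04 mol, n(OBr-) = 0.241 mol.
pKa = −log(2.8 × 10^-9) = 8.553
pH = pKa + log(n_OBr-/n_HOBr) = 8.553 + log(0.241/0.04) = 8.553 + (+0.780)

pH = 9.33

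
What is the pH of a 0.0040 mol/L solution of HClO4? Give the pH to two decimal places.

HClO4 is a strong acid and dissociates completely, so [H+] = 0.0040 M.
pH = -log(0.004) = 2.40

pH = 2.40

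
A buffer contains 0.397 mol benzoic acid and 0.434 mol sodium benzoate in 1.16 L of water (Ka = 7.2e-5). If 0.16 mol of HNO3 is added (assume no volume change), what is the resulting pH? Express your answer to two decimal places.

After neutralization: n(C6H5COOH) = 0.557 mol, n(C6H5COO-) = 0.274 mol.
pKa = −log(7.2 × 10^-5) = 4.143
Henderson–Hasselbalch with mole ratio 0.274/0.557: pH = 4.143 + (-0.308)

pH = 3.83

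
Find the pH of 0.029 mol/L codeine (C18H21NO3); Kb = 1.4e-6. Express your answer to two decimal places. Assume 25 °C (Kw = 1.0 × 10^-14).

C18H21NO3 + H2O ⇌ C18H22NO3+ + OH-
From the ICE table, Kb = x²/(0.029 − x) = 1.4 × 10^-6.
Since Kb ≪ C₀, x ≈ √(Kb·C₀) = 2.01 × 10^-4 M.
Check: 0.69% ionized — well under 5%, approximation valid.
pOH = −log(2.01 × 10^-4) = 3.70; pH = 14.00 − 3.70 = 10.30

pH = 10.30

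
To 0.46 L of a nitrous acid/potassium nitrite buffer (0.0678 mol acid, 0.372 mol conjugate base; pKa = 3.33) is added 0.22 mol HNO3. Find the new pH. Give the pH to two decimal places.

After neutralization: n(HNO2) = 0.288 mol, n(NO2-) = 0.152 mol.
pH = pKa + log(n_NO2-/n_HNO2) = 3.33 + log(0.152/0.288) = 3.33 + (-0.278)

pH = 3.05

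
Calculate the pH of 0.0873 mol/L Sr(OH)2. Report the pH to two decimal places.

Sr(OH)2 is a strong base (each formula unit releases 2 OH-); [OH-] = 0.175 M.
pOH = -log(0.175) = 0.76
pH = 14.00 - 0.76 = 13.24

pH = 13.24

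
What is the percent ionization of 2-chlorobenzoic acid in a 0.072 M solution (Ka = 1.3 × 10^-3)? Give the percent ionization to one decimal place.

12.6%

ClC6H4COOH ⇌ ClC6H4COO- + H+; let x = [H+] at equilibrium.
Solve x² + 0.0013x − 9.36e-05 = 0 → x = 9.05 × 10^-3 M
Fraction ionized = 9.05 × 10^-3 / 0.072 = 0.1257 → 12.6%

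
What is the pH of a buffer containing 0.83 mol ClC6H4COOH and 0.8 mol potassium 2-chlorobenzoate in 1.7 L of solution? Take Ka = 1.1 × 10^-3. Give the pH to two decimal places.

pH = 2.94

pKa = −log(1.1 × 10^-3) = 2.959
Using pH = pKa + log([base]/[acid]) with [base]/[acid] = 0.8/0.83:
pH = 2.959 + (-0.016) = 2.94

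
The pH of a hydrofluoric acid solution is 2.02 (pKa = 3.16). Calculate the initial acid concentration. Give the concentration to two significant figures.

C₀ = 1.4 × 10^-1 M

[H+] = 10^(-2.02) = 9.55 × 10^-3 M = x
Ka = 10^(−3.16) = 6.92 × 10^-4
Ka = x²/(C₀ − x) ⇒ C₀ = x + x²/Ka
C₀ = 9.55 × 10^-3 + (9.55 × 10^-3)²/(6.92 × 10^-4) = 1.41 × 10^-1 M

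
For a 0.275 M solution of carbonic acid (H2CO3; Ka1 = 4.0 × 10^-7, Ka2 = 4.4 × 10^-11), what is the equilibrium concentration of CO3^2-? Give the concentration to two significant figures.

4.4 × 10^-11 M

First ionization gives [H+] ≈ [HCO3-] = 3.32 × 10^-4 M.
Second step: Ka2 = [H+][CO3^2-]/[HCO3-] ≈ [CO3^2-] (since [H+] ≈ [HCO3-]).
So [CO3^2-] ≈ Ka2.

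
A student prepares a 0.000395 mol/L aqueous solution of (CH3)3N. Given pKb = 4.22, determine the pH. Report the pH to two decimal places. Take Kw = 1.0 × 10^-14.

(CH3)3N + H2O ⇌ (CH3)3NH+ + OH-
Kb = 10^(−4.22) = 6.03 × 10^-5
Kb = [OH-]²/(0.000395 − [OH-]) = 6.03 × 10^-5
Here C₀/Kb ≈ 6.55, so the small-[OH-] approximation fails. Use the quadratic:
[OH-] = (−Kb + √(Kb² + 4·Kb·C₀))/2 = 1.27 × 10^-4 M
pOH = 3.90, so pH = 14.00 − pOH = 10.10

pH = 10.10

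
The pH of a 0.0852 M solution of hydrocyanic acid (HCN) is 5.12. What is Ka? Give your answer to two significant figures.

[H+] = 10^(-5.12) = 7.59 × 10^-6 M
At equilibrium [HA] = 0.0852 − 7.59 × 10^-6 = 8.52 × 10^-2 M
Ka = [H+][A-]/[HA] = (7.59 × 10^-6)² / 8.52 × 10^-2 = 6.8 × 10^-10

Ka = 6.8 × 10^-10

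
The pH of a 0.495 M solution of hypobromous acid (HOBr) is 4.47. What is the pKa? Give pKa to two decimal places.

[H+] = 10^(-4.47) = 3.39 × 10^-5 M
At equilibrium [HA] = 0.495 − 3.39 × 10^-5 = 4.95 × 10^-1 M
Ka = [H+][A-]/[HA] = (3.39 × 10^-5)² / 4.95 × 10^-1 = 2.32 × 10^-9
pKa = -log(2.32 × 10^-9) = 8.63

pKa = 8.63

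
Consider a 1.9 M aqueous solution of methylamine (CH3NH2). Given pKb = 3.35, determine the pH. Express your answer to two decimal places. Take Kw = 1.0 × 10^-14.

CH3NH2 + H2O ⇌ CH3NH3+ + OH-
Kb = 10^(−3.35) = 4.47 × 10^-4
Kb = [OH-]²/(1.9 − [OH-]) = 4.47 × 10^-4
Neglecting [OH-] in the denominator: [OH-] = √(4.47 × 10^-4 × 1.9) = 2.91 × 10^-2 M
Check: 1.5% ionized — well under 5%, approximation valid.
pOH = −log(2.91 × 10^-2) = 1.54; pH = 14.00 − 1.54 = 12.46

pH = 12.46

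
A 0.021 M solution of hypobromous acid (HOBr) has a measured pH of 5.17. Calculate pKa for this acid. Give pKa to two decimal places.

[H+] = 10^(-5.17) = 6.76 × 10^-6 M
At equilibrium [HA] = 0.021 − 6.76 × 10^-6 = 2.10 × 10^-2 M
Ka = [H+][A-]/[HA] = (6.76 × 10^-6)² / 2.10 × 10^-2 = 2.18 × 10^-9
pKa = -log(2.18 × 10^-9) = 8.66

pKa = 8.66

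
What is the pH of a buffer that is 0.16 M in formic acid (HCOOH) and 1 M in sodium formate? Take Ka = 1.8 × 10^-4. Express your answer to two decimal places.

pKa = −log(1.8 × 10^-4) = 3.745
Using pH = pKa + log([base]/[acid]) with [base]/[acid] = 1/0.16:
pH = 3.745 + (+0.796) = 4.54

pH = 4.54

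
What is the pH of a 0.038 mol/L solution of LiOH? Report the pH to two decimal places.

pH = 12.58

LiOH is a strong base; [OH-] = 0.038 M.
pOH = -log(0.038) = 1.42
pH = 14.00 - 1.42 = 12.58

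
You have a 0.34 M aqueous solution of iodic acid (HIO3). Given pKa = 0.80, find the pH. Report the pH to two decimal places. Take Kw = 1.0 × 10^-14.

pH = 0.78

HIO3 ⇌ IO3- + H+
Ka = 10^(−0.80) = 1.58 × 10^-1
From the ICE table, Ka = [H+]²/(0.34 − [H+]) = 1.58 × 10^-1.
[H+] is not negligible relative to C₀; solve [H+]² + 0.158·[H+] − 0.0537 = 0.
[H+] = [−0.158 + √(0.158² + 0.215)]/2 = 1.66 × 10^-1 M
pH = −log[H+] = −log(1.66 × 10^-1) = 0.78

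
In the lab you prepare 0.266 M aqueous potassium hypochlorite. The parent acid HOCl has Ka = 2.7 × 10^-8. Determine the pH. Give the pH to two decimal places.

pH = 10.50

OCl- is the conjugate base of the weak acid HOCl.
Kb = Kw/Ka = 1.0×10^-14 / 2.7 × 10^-8 = 3.70 × 10^-7
Kb = [OH-]²/(0.266 − [OH-]) = 3.70 × 10^-7
Assume [OH-] ≪ 0.266: [OH-] ≈ √(3.70 × 10^-7 × 0.266) = 3.14 × 10^-4 M
Check: 0.12% ionized — well under 5%, approximation valid.
pOH = 3.50, so pH = 14.00 − pOH = 10.50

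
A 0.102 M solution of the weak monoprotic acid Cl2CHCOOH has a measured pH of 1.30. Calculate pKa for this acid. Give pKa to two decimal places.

pKa = 1.32

[H+] = 10^(-1.30) = 5.01 × 10^-2 M
At equilibrium [HA] = 0.102 − 5.01 × 10^-2 = 5.19 × 10^-2 M
Ka = [H+][A-]/[HA] = (5.01 × 10^-2)² / 5.19 × 10^-2 = 4.84 × 10^-2
pKa = -log(4.84 × 10^-2) = 1.32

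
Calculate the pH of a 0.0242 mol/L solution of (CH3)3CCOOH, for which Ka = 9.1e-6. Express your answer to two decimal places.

(CH3)3CCOOH ⇌ (CH3)3CCOO- + H+
From the ICE table, Ka = [H+]²/(0.0242 − [H+]) = 9.1 × 10^-6.
Neglecting [H+] in the denominator: [H+] = √(9.1 × 10^-6 × 0.0242) = 4.69 × 10^-4 M
pH = −log[H+] = −log(4.69 × 10^-4) = 3.33

pH = 3.33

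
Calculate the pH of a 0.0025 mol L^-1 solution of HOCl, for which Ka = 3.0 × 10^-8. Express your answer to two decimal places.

pH = 5.06

HOCl ⇌ OCl- + H+
Ka = [H+]²/(0.0025 − [H+]) = 3.0 × 10^-8
Since Ka ≪ C₀, [H+] ≈ √(Ka·C₀) = 8.66 × 10^-6 M.
pH = −log[H+] = −log(8.66 × 10^-6) = 5.06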